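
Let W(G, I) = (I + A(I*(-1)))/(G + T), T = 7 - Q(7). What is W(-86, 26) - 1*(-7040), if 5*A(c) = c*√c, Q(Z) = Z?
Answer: 302707/43 + 13*I*√26/215 ≈ 7039.7 + 0.30831*I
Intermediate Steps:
A(c) = c^(3/2)/5 (A(c) = (c*√c)/5 = c^(3/2)/5)
T = 0 (T = 7 - 1*7 = 7 - 7 = 0)
W(G, I) = (I + (-I)^(3/2)/5)/G (W(G, I) = (I + (I*(-1))^(3/2)/5)/(G + 0) = (I + (-I)^(3/2)/5)/G)
W(-86, 26) - 1*(-7040) = (26 + (-1*26)^(3/2)/5)/(-86) - 1*(-7040) = -(26 + (-26)^(3/2)/5)/86 + 7040 = -(26 + (-26*I*√26)/5)/86 + 7040 = -(26 - 26*I*√26/5)/86 + 7040 = (-13/43 + 13*I*√26/215) + 7040 = 302707/43 + 13*I*√26/215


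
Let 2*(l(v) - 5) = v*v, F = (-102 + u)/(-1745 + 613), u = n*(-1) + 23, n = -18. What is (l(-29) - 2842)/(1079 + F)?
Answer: -303942/135721 ≈ -2.2395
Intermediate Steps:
u = 41 (u = -18*(-1) + 23 = 18 + 23 = 41)
F = 61/1132 (F = (-102 + 41)/(-1745 + 613) = -61/(-1132) = -61*(-1/1132) = 61/1132 ≈ 0.053887)
l(v) = 5 + v²/2 (l(v) = 5 + (v*v)/2 = 5 + v²/2)
(l(-29) - 2842)/(1079 + F) = ((5 + (½)*(-29)²) - 2842)/(1079 + 61/1132) = ((5 + (½)*841) - 2842)/(1221489/1132) = ((5 + 841/2) - 2842)*(1132/1221489) = (851/2 - 2842)*(1132/1221489) = -4833/2*1132/1221489 = -303942/135721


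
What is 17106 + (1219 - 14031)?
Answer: 4294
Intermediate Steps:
17106 + (1219 - 14031) = 17106 - 12812 = 4294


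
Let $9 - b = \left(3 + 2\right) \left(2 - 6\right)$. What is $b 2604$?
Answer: $75516$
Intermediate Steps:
$b = 29$ ($b = 9 - \left(3 + 2\right) \left(2 - 6\right) = 9 - 5 \left(2 - 6\right) = 9 - 5 \left(-4\right) = 9 - -20 = 9 + 20 = 29$)
$b 2604 = 29 \cdot 2604 = 75516$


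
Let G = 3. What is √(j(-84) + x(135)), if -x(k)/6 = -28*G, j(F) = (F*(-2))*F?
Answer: 18*I*√42 ≈ 116.65*I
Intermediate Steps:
j(F) = -2*F² (j(F) = (-2*F)*F = -2*F²)
x(k) = 504 (x(k) = -(-168)*3 = -6*(-84) = 504)
√(j(-84) + x(135)) = √(-2*(-84)² + 504) = √(-2*7056 + 504) = √(-14112 + 504) = √(-13608) = 18*I*√42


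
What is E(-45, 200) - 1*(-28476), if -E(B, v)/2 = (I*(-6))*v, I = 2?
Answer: 33276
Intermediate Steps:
E(B, v) = 24*v (E(B, v) = -2*2*(-6)*v = -(-24)*v = 24*v)
E(-45, 200) - 1*(-28476) = 24*200 - 1*(-28476) = 4800 + 28476 = 33276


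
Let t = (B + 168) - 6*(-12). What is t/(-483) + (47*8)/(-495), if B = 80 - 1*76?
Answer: -100796/79695 ≈ -1.2648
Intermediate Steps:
B = 4 (B = 80 - 76 = 4)
t = 244 (t = (4 + 168) - 6*(-12) = 172 + 72 = 244)
t/(-483) + (47*8)/(-495) = 244/(-483) + (47*8)/(-495) = 244*(-1/483) + 376*(-1/495) = -244/483 - 376/495 = -100796/79695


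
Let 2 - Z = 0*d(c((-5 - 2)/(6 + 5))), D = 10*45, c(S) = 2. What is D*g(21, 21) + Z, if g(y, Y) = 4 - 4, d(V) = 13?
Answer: 2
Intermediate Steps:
g(y, Y) = 0
D = 450
Z = 2 (Z = 2 - 0*13 = 2 - 1*0 = 2 + 0 = 2)
D*g(21, 21) + Z = 450*0 + 2 = 0 + 2 = 2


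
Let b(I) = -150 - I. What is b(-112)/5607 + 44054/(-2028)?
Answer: -41181307/1895166 ≈ -21.730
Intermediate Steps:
b(-112)/5607 + 44054/(-2028) = (-150 - 1*(-112))/5607 + 44054/(-2028) = (-150 + 112)*(1/5607) + 44054*(-1/2028) = -38*1/5607 - 22027/1014 = -38/5607 - 22027/1014 = -41181307/1895166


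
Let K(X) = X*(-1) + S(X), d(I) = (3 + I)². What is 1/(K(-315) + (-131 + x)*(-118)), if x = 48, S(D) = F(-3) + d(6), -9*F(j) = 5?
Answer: 9/91705 ≈ 9.8141e-5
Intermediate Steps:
F(j) = -5/9 (F(j) = -⅑*5 = -5/9)
S(D) = 724/9 (S(D) = -5/9 + (3 + 6)² = -5/9 + 9² = -5/9 + 81 = 724/9)
K(X) = 724/9 - X (K(X) = X*(-1) + 724/9 = -X + 724/9 = 724/9 - X)
1/(K(-315) + (-131 + x)*(-118)) = 1/((724/9 - 1*(-315)) + (-131 + 48)*(-118)) = 1/((724/9 + 315) - 83*(-118)) = 1/(3559/9 + 9794) = 1/(91705/9) = 9/91705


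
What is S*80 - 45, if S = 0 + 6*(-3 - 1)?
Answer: -1965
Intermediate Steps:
S = -24 (S = 0 + 6*(-4) = 0 - 24 = -24)
S*80 - 45 = -24*80 - 45 = -1920 - 45 = -1965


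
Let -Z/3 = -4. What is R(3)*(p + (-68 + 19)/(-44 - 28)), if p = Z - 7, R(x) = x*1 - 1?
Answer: 409/36 ≈ 11.361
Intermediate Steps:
Z = 12 (Z = -3*(-4) = 12)
R(x) = -1 + x (R(x) = x - 1 = -1 + x)
p = 5 (p = 12 - 7 = 5)
R(3)*(p + (-68 + 19)/(-44 - 28)) = (-1 + 3)*(5 + (-68 + 19)/(-44 - 28)) = 2*(5 - 49/(-72)) = 2*(5 - 49*(-1/72)) = 2*(5 + 49/72) = 2*(409/72) = 409/36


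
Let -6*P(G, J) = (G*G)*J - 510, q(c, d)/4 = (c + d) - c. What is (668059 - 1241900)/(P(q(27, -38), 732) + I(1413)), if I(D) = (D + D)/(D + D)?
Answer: 573841/2818602 ≈ 0.20359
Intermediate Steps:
I(D) = 1 (I(D) = (2*D)/((2*D)) = (2*D)*(1/(2*D)) = 1)
q(c, d) = 4*d (q(c, d) = 4*((c + d) - c) = 4*d)
P(G, J) = 85 - J*G²/6 (P(G, J) = -((G*G)*J - 510)/6 = -(G²*J - 510)/6 = -(J*G² - 510)/6 = -(-510 + J*G²)/6 = 85 - J*G²/6)
(668059 - 1241900)/(P(q(27, -38), 732) + I(1413)) = (668059 - 1241900)/((85 - ⅙*732*(4*(-38))²) + 1) = -573841/((85 - ⅙*732*(-152)²) + 1) = -573841/((85 - ⅙*732*23104) + 1) = -573841/((85 - 2818688) + 1) = -573841/(-2818603 + 1) = -573841/(-2818602) = -573841*(-1/2818602) = 573841/2818602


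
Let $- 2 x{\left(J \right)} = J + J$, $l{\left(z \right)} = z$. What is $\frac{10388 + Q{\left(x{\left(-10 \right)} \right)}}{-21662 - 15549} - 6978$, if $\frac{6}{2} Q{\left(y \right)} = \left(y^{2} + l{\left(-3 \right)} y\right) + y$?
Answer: $- \frac{779006318}{111633} \approx -6978.3$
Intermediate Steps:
$x{\left(J \right)} = - J$ ($x{\left(J \right)} = - \frac{J + J}{2} = - \frac{2 J}{2} = - J$)
$Q{\left(y \right)} = - \frac{2 y}{3} + \frac{y^{2}}{3}$ ($Q{\left(y \right)} = \frac{\left(y^{2} - 3 y\right) + y}{3} = \frac{y^{2} - 2 y}{3} = - \frac{2 y}{3} + \frac{y^{2}}{3}$)
$\frac{10388 + Q{\left(x{\left(-10 \right)} \right)}}{-21662 - 15549} - 6978 = \frac{10388 + \frac{\left(-1\right) \left(-10\right) \left(-2 - -10\right)}{3}}{-21662 - 15549} - 6978 = \frac{10388 + \frac{1}{3} \cdot 10 \left(-2 + 10\right)}{-37211} - 6978 = \left(10388 + \frac{1}{3} \cdot 10 \cdot 8\right) \left(- \frac{1}{37211}\right) - 6978 = \left(10388 + \frac{80}{3}\right) \left(- \frac{1}{37211}\right) - 6978 = \frac{31244}{3} \left(- \frac{1}{37211}\right) - 6978 = - \frac{31244}{111633} - 6978 = - \frac{779006318}{111633}$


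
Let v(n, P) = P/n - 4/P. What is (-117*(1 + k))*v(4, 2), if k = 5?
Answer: 1053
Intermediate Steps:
v(n, P) = -4/P + P/n
(-117*(1 + k))*v(4, 2) = (-117*(1 + 5))*(-4/2 + 2/4) = (-117*6)*(-4*½ + 2*(¼)) = (-39*18)*(-2 + ½) = -702*(-3/2) = 1053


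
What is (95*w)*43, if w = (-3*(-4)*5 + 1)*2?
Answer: 498370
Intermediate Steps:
w = 122 (w = (12*5 + 1)*2 = (60 + 1)*2 = 61*2 = 122)
(95*w)*43 = (95*122)*43 = 11590*43 = 498370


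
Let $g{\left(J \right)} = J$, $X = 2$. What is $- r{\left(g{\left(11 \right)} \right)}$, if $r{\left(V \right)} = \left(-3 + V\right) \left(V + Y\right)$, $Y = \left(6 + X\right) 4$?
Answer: $-344$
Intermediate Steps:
$Y = 32$ ($Y = \left(6 + 2\right) 4 = 8 \cdot 4 = 32$)
$r{\left(V \right)} = \left(-3 + V\right) \left(32 + V\right)$ ($r{\left(V \right)} = \left(-3 + V\right) \left(V + 32\right) = \left(-3 + V\right) \left(32 + V\right)$)
$- r{\left(g{\left(11 \right)} \right)} = - (-96 + 11^{2} + 29 \cdot 11) = - (-96 + 121 + 319) = \left(-1\right) 344 = -344$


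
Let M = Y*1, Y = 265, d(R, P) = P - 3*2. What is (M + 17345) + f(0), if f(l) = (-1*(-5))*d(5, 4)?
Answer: 17600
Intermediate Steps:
d(R, P) = -6 + P (d(R, P) = P - 6 = -6 + P)
M = 265 (M = 265*1 = 265)
f(l) = -10 (f(l) = (-1*(-5))*(-6 + 4) = 5*(-2) = -10)
(M + 17345) + f(0) = (265 + 17345) - 10 = 17610 - 10 = 17600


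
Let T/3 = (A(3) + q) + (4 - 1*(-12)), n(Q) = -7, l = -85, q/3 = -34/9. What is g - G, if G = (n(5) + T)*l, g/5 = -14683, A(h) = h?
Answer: -72055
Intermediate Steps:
q = -34/3 (q = 3*(-34/9) = -34/3 ≈ -11.333)
g = -73415 (g = 5*(-14683) = -73415)
T = 23 (T = 3*((3 - 34/3) + (4 - 1*(-12))) = 3*(-25/3 + (4 + 12)) = 3*(-25/3 + 16) = 3*(23/3) = 23)
G = -1360 (G = (-7 + 23)*(-85) = 16*(-85) = -1360)
g - G = -73415 - 1*(-1360) = -73415 + 1360 = -72055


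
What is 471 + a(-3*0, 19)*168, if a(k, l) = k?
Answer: 471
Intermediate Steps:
471 + a(-3*0, 19)*168 = 471 - 3*0*168 = 471 + 0*168 = 471 + 0 = 471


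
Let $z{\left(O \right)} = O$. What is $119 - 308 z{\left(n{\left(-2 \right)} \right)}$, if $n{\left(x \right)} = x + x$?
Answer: $1351$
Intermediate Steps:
$n{\left(x \right)} = 2 x$
$119 - 308 z{\left(n{\left(-2 \right)} \right)} = 119 - 308 \cdot 2 \left(-2\right) = 119 - -1232 = 119 + 1232 = 1351$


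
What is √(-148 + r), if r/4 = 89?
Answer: 4*√13 ≈ 14.422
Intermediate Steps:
r = 356 (r = 4*89 = 356)
√(-148 + r) = √(-148 + 356) = √208 = 4*√13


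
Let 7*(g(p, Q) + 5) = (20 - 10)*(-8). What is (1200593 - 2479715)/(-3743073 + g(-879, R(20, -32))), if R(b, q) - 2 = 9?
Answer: 4476927/13100813 ≈ 0.34173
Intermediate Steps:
R(b, q) = 11 (R(b, q) = 2 + 9 = 11)
g(p, Q) = -115/7 (g(p, Q) = -5 + ((20 - 10)*(-8))/7 = -5 + (10*(-8))/7 = -5 + (⅐)*(-80) = -5 - 80/7 = -115/7)
(1200593 - 2479715)/(-3743073 + g(-879, R(20, -32))) = (1200593 - 2479715)/(-3743073 - 115/7) = -1279122/(-26201626/7) = -1279122*(-7/26201626) = 4476927/13100813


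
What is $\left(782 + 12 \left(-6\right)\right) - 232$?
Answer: $478$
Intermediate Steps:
$\left(782 + 12 \left(-6\right)\right) - 232 = \left(782 - 72\right) - 232 = 710 - 232 = 478$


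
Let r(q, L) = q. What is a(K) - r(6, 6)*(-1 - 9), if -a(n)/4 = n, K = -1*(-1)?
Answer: 56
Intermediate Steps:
K = 1
a(n) = -4*n
a(K) - r(6, 6)*(-1 - 9) = -4*1 - 6*(-1 - 9) = -4 - 6*(-10) = -4 - 1*(-60) = -4 + 60 = 56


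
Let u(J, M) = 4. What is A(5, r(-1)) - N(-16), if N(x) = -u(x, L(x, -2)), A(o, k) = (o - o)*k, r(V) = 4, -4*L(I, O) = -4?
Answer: 4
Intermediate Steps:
L(I, O) = 1 (L(I, O) = -¼*(-4) = 1)
A(o, k) = 0 (A(o, k) = 0*k = 0)
N(x) = -4 (N(x) = -1*4 = -4)
A(5, r(-1)) - N(-16) = 0 - 1*(-4) = 0 + 4 = 4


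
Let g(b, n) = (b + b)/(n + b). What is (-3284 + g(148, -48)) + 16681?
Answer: 334999/25 ≈ 13400.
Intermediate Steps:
g(b, n) = 2*b/(b + n) (g(b, n) = (2*b)/(b + n) = 2*b/(b + n))
(-3284 + g(148, -48)) + 16681 = (-3284 + 2*148/(148 - 48)) + 16681 = (-3284 + 2*148/100) + 16681 = (-3284 + 2*148*(1/100)) + 16681 = (-3284 + 74/25) + 16681 = -82026/25 + 16681 = 334999/25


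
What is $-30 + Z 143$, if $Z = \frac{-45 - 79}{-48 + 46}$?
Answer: $8836$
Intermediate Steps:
$Z = 62$ ($Z = - \frac{124}{-2} = \left(-124\right) \left(- \frac{1}{2}\right) = 62$)
$-30 + Z 143 = -30 + 62 \cdot 143 = -30 + 8866 = 8836$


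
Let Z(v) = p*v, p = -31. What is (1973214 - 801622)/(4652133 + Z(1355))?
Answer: 146449/576266 ≈ 0.25413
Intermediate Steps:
Z(v) = -31*v
(1973214 - 801622)/(4652133 + Z(1355)) = (1973214 - 801622)/(4652133 - 31*1355) = 1171592/(4652133 - 42005) = 1171592/4610128 = 1171592*(1/4610128) = 146449/576266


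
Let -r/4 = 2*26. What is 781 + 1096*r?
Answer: -227187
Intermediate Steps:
r = -208 (r = -8*26 = -4*52 = -208)
781 + 1096*r = 781 + 1096*(-208) = 781 - 227968 = -227187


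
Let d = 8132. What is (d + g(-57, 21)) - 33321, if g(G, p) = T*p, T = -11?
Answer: -25420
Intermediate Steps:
g(G, p) = -11*p
(d + g(-57, 21)) - 33321 = (8132 - 11*21) - 33321 = (8132 - 231) - 33321 = 7901 - 33321 = -25420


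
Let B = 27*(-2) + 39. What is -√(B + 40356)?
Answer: -√40341 ≈ -200.85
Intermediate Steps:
B = -15 (B = -54 + 39 = -15)
-√(B + 40356) = -√(-15 + 40356) = -√40341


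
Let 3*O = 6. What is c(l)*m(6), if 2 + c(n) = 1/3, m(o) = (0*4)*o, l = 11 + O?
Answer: 0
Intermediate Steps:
O = 2 (O = (⅓)*6 = 2)
l = 13 (l = 11 + 2 = 13)
m(o) = 0 (m(o) = 0*o = 0)
c(n) = -5/3 (c(n) = -2 + 1/3 = -2 + ⅓ = -5/3)
c(l)*m(6) = -5/3*0 = 0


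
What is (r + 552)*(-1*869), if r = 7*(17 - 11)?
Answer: -516186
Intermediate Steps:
r = 42 (r = 7*6 = 42)
(r + 552)*(-1*869) = (42 + 552)*(-1*869) = 594*(-869) = -516186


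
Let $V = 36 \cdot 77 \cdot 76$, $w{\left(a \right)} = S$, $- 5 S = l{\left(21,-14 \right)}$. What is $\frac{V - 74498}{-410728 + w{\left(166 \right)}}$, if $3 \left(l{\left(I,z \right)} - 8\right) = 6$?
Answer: $- \frac{68087}{205365} \approx -0.33154$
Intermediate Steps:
$l{\left(I,z \right)} = 10$ ($l{\left(I,z \right)} = 8 + \frac{1}{3} \cdot 6 = 8 + 2 = 10$)
$S = -2$ ($S = \left(- \frac{1}{5}\right) 10 = -2$)
$w{\left(a \right)} = -2$
$V = 210672$ ($V = 2772 \cdot 76 = 210672$)
$\frac{V - 74498}{-410728 + w{\left(166 \right)}} = \frac{210672 - 74498}{-410728 - 2} = \frac{136174}{-410730} = 136174 \left(- \frac{1}{410730}\right) = - \frac{68087}{205365}$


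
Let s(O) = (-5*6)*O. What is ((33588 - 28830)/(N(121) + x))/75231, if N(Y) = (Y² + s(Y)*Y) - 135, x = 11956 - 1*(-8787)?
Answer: -122/779279349 ≈ -1.5655e-7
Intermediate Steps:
s(O) = -30*O
x = 20743 (x = 11956 + 8787 = 20743)
N(Y) = -135 - 29*Y² (N(Y) = (Y² + (-30*Y)*Y) - 135 = (Y² - 30*Y²) - 135 = -29*Y² - 135 = -135 - 29*Y²)
((33588 - 28830)/(N(121) + x))/75231 = ((33588 - 28830)/((-135 - 29*121²) + 20743))/75231 = (4758/((-135 - 29*14641) + 20743))*(1/75231) = (4758/((-135 - 424589) + 20743))*(1/75231) = (4758/(-424724 + 20743))*(1/75231) = (4758/(-403981))*(1/75231) = (4758*(-1/403981))*(1/75231) = -4758/403981*1/75231 = -122/779279349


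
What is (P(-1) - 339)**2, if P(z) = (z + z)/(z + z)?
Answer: 114244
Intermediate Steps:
P(z) = 1 (P(z) = (2*z)/((2*z)) = (2*z)*(1/(2*z)) = 1)
(P(-1) - 339)**2 = (1 - 339)**2 = (-338)**2 = 114244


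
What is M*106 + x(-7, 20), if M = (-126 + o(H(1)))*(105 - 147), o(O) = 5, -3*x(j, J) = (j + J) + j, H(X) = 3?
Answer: 538690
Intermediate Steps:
x(j, J) = -2*j/3 - J/3 (x(j, J) = -((j + J) + j)/3 = -((J + j) + j)/3 = -(J + 2*j)/3 = -2*j/3 - J/3)
M = 5082 (M = (-126 + 5)*(105 - 147) = -121*(-42) = 5082)
M*106 + x(-7, 20) = 5082*106 + (-2/3*(-7) - 1/3*20) = 538692 + (14/3 - 20/3) = 538692 - 2 = 538690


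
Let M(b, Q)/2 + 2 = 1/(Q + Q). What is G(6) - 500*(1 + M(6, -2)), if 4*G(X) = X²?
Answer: 1759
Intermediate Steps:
M(b, Q) = -4 + 1/Q (M(b, Q) = -4 + 2/(Q + Q) = -4 + 2/((2*Q)) = -4 + 2*(1/(2*Q)) = -4 + 1/Q)
G(X) = X²/4
G(6) - 500*(1 + M(6, -2)) = (¼)*6² - 500*(1 + (-4 + 1/(-2))) = (¼)*36 - 500*(1 + (-4 - ½)) = 9 - 500*(1 - 9/2) = 9 - 500*(-7)/2 = 9 - 125*(-14) = 9 + 1750 = 1759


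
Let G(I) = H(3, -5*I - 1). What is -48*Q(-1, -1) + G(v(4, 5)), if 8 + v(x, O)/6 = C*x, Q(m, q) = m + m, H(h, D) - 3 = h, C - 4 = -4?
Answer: 102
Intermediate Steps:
C = 0 (C = 4 - 4 = 0)
H(h, D) = 3 + h
Q(m, q) = 2*m
v(x, O) = -48 (v(x, O) = -48 + 6*(0*x) = -48 + 6*0 = -48 + 0 = -48)
G(I) = 6 (G(I) = 3 + 3 = 6)
-48*Q(-1, -1) + G(v(4, 5)) = -96*(-1) + 6 = -48*(-2) + 6 = 96 + 6 = 102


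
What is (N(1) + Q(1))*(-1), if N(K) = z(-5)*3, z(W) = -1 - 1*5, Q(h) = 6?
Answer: 12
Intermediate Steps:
z(W) = -6 (z(W) = -1 - 5 = -6)
N(K) = -18 (N(K) = -6*3 = -18)
(N(1) + Q(1))*(-1) = (-18 + 6)*(-1) = -12*(-1) = 12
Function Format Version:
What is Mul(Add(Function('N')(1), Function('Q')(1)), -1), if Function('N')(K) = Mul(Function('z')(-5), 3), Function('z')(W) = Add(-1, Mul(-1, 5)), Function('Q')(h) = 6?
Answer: 12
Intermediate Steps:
Function('z')(W) = -6 (Function('z')(W) = Add(-1, -5) = -6)
Function('N')(K) = -18 (Function('N')(K) = Mul(-6, 3) = -18)
Mul(Add(Function('N')(1), Function('Q')(1)), -1) = Mul(Add(-18, 6), -1) = Mul(-12, -1) = 12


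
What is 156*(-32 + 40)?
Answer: 1248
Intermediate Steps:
156*(-32 + 40) = 156*8 = 1248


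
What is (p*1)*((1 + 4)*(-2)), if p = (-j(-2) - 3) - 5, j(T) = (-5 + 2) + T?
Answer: 30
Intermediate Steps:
j(T) = -3 + T
p = -3 (p = (-(-3 - 2) - 3) - 5 = (-1*(-5) - 3) - 5 = (5 - 3) - 5 = 2 - 5 = -3)
(p*1)*((1 + 4)*(-2)) = (-3*1)*((1 + 4)*(-2)) = -15*(-2) = -3*(-10) = 30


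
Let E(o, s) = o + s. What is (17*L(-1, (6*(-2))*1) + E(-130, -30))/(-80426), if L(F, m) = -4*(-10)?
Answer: -260/40213 ≈ -0.0064656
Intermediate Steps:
L(F, m) = 40
(17*L(-1, (6*(-2))*1) + E(-130, -30))/(-80426) = (17*40 + (-130 - 30))/(-80426) = (680 - 160)*(-1/80426) = 520*(-1/80426) = -260/40213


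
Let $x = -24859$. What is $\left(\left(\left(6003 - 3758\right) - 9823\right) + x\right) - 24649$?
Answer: $-57086$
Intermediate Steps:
$\left(\left(\left(6003 - 3758\right) - 9823\right) + x\right) - 24649 = \left(\left(\left(6003 - 3758\right) - 9823\right) - 24859\right) - 24649 = \left(\left(2245 - 9823\right) - 24859\right) - 24649 = \left(-7578 - 24859\right) - 24649 = -32437 - 24649 = -57086$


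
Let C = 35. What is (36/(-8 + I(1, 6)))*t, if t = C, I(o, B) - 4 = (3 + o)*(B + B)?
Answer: 315/11 ≈ 28.636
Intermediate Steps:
I(o, B) = 4 + 2*B*(3 + o) (I(o, B) = 4 + (3 + o)*(B + B) = 4 + (3 + o)*(2*B) = 4 + 2*B*(3 + o))
t = 35
(36/(-8 + I(1, 6)))*t = (36/(-8 + (4 + 6*6 + 2*6*1)))*35 = (36/(-8 + (4 + 36 + 12)))*35 = (36/(-8 + 52))*35 = (36/44)*35 = (36*(1/44))*35 = (9/11)*35 = 315/11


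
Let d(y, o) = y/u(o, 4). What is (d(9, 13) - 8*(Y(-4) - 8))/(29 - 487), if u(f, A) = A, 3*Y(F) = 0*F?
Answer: -265/1832 ≈ -0.14465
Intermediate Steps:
Y(F) = 0 (Y(F) = (0*F)/3 = (⅓)*0 = 0)
d(y, o) = y/4
(d(9, 13) - 8*(Y(-4) - 8))/(29 - 487) = ((¼)*9 - 8*(0 - 8))/(29 - 487) = (9/4 - 8*(-8))/(-458) = (9/4 + 64)*(-1/458) = (265/4)*(-1/458) = -265/1832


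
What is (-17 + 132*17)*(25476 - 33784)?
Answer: -18501916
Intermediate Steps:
(-17 + 132*17)*(25476 - 33784) = (-17 + 2244)*(-8308) = 2227*(-8308) = -18501916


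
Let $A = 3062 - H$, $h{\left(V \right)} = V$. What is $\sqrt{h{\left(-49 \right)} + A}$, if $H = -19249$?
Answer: $\sqrt{22262} \approx 149.2$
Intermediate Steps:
$A = 22311$ ($A = 3062 - -19249 = 3062 + 19249 = 22311$)
$\sqrt{h{\left(-49 \right)} + A} = \sqrt{-49 + 22311} = \sqrt{22262}$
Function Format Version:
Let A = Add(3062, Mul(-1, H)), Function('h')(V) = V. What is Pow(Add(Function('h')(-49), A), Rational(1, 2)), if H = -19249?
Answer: Pow(22262, Rational(1, 2)) ≈ 149.20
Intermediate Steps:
A = 22311 (A = Add(3062, Mul(-1, -19249)) = Add(3062, 19249) = 22311)
Pow(Add(Function('h')(-49), A), Rational(1, 2)) = Pow(Add(-49, 22311), Rational(1, 2)) = Pow(22262, Rational(1, 2))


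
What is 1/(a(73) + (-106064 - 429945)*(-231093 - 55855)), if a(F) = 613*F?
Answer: 1/153806755281 ≈ 6.5017e-12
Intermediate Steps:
1/(a(73) + (-106064 - 429945)*(-231093 - 55855)) = 1/(613*73 + (-106064 - 429945)*(-231093 - 55855)) = 1/(44749 - 536009*(-286948)) = 1/(44749 + 153806710532) = 1/153806755281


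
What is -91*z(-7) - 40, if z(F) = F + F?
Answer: 1234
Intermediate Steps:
z(F) = 2*F
-91*z(-7) - 40 = -182*(-7) - 40 = -91*(-14) - 40 = 1274 - 40 = 1234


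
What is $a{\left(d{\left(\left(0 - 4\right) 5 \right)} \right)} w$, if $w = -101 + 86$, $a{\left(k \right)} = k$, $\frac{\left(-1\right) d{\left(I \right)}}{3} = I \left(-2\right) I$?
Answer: $-36000$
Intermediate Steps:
$d{\left(I \right)} = 6 I^{2}$ ($d{\left(I \right)} = - 3 I \left(-2\right) I = - 3 - 2 I I = - 3 \left(- 2 I^{2}\right) = 6 I^{2}$)
$w = -15$
$a{\left(d{\left(\left(0 - 4\right) 5 \right)} \right)} w = 6 \left(\left(0 - 4\right) 5\right)^{2} \left(-15\right) = 6 \left(\left(-4\right) 5\right)^{2} \left(-15\right) = 6 \left(-20\right)^{2} \left(-15\right) = 6 \cdot 400 \left(-15\right) = 2400 \left(-15\right) = -36000$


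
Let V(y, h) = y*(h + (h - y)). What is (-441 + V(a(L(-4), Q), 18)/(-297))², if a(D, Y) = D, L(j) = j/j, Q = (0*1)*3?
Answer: 17164144144/88209 ≈ 1.9459e+5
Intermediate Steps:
Q = 0 (Q = 0*3 = 0)
L(j) = 1
V(y, h) = y*(-y + 2*h)
(-441 + V(a(L(-4), Q), 18)/(-297))² = (-441 + (1*(-1*1 + 2*18))/(-297))² = (-441 + (1*(-1 + 36))*(-1/297))² = (-441 + (1*35)*(-1/297))² = (-441 + 35*(-1/297))² = (-441 - 35/297)² = (-131012/297)² = 17164144144/88209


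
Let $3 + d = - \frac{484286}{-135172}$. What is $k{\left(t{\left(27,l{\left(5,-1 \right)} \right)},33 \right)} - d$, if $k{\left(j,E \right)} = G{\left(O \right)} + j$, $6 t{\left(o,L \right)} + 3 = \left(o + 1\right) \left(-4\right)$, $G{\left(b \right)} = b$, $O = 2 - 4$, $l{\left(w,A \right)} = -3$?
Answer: $- \frac{2204933}{101379} \approx -21.749$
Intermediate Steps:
$O = -2$ ($O = 2 - 4 = -2$)
$d = \frac{39385}{67586}$ ($d = -3 - \frac{484286}{-135172} = -3 - - \frac{242143}{67586} = -3 + \frac{242143}{67586} = \frac{39385}{67586} \approx 0.58274$)
$t{\left(o,L \right)} = - \frac{7}{6} - \frac{2 o}{3}$ ($t{\left(o,L \right)} = - \frac{1}{2} + \frac{\left(o + 1\right) \left(-4\right)}{6} = - \frac{1}{2} + \frac{\left(1 + o\right) \left(-4\right)}{6} = - \frac{1}{2} + \frac{-4 - 4 o}{6} = - \frac{1}{2} - \left(\frac{2}{3} + \frac{2 o}{3}\right) = - \frac{7}{6} - \frac{2 o}{3}$)
$k{\left(j,E \right)} = -2 + j$
$k{\left(t{\left(27,l{\left(5,-1 \right)} \right)},33 \right)} - d = \left(-2 - \frac{115}{6}\right) - \frac{39385}{67586} = - \frac{127}{6} - \frac{39385}{67586} = - \frac{2204933}{101379}$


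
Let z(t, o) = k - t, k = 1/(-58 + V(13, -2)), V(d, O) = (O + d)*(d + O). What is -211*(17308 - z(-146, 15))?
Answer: -228134255/63 ≈ -3.6212e+6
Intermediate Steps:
V(d, O) = (O + d)² (V(d, O) = (O + d)*(O + d) = (O + d)²)
k = 1/63 (k = 1/(-58 + (-2 + 13)²) = 1/(-58 + 11²) = 1/(-58 + 121) = 1/63 ≈ 0.015873)
z(t, o) = 1/63 - t
-211*(17308 - z(-146, 15)) = -211*(17308 - (1/63 - 1*(-146))) = -211*(17308 - (1/63 + 146)) = -211*(17308 - 1*9199/63) = -211*(17308 - 9199/63) = -211*1081205/63 = -228134255/63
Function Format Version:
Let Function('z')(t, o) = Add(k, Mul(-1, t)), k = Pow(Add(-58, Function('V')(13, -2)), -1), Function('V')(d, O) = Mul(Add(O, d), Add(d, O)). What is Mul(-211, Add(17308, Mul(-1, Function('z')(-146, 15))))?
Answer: Rational(-228134255, 63) ≈ -3.6212e+6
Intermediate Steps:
Function('V')(d, O) = Pow(Add(O, d), 2) (Function('V')(d, O) = Mul(Add(O, d), Add(O, d)) = Pow(Add(O, d), 2))
k = Rational(1, 63) (k = Pow(Add(-58, Pow(Add(-2, 13), 2)), -1) = Pow(Add(-58, Pow(11, 2)), -1) = Pow(Add(-58, 121), -1) = Pow(63, -1) = Rational(1, 63) ≈ 0.015873)
Function('z')(t, o) = Add(Rational(1, 63), Mul(-1, t))
Mul(-211, Add(17308, Mul(-1, Function('z')(-146, 15)))) = Mul(-211, Add(17308, Mul(-1, Add(Rational(1, 63), Mul(-1, -146))))) = Mul(-211, Add(17308, Mul(-1, Add(Rational(1, 63), 146)))) = Mul(-211, Add(17308, Mul(-1, Rational(9199, 63)))) = Mul(-211, Add(17308, Rational(-9199, 63))) = Mul(-211, Rational(1081205, 63)) = Rational(-228134255, 63)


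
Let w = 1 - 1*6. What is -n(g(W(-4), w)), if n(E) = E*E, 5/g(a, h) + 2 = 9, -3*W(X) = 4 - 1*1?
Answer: -25/49 ≈ -0.51020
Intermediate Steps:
W(X) = -1 (W(X) = -(4 - 1*1)/3 = -(4 - 1)/3 = -⅓*3 = -1)
w = -5 (w = 1 - 6 = -5)
g(a, h) = 5/7 (g(a, h) = 5/(-2 + 9) = 5/7)
n(E) = E²
-n(g(W(-4), w)) = -(5/7)² = -1*25/49 = -25/49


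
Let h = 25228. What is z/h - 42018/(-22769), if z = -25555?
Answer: 478168309/574416332 ≈ 0.83244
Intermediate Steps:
z/h - 42018/(-22769) = -25555/25228 - 42018/(-22769) = -25555*1/25228 - 42018*(-1/22769) = -25555/25228 + 42018/22769 = 478168309/574416332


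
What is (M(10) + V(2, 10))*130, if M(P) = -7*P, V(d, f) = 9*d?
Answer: -6760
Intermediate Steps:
(M(10) + V(2, 10))*130 = (-7*10 + 9*2)*130 = (-70 + 18)*130 = -52*130 = -6760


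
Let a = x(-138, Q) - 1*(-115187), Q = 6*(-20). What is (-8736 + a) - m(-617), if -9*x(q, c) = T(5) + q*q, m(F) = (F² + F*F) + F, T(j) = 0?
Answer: -656426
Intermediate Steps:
Q = -120
m(F) = F + 2*F² (m(F) = (F² + F²) + F = 2*F² + F = F + 2*F²)
x(q, c) = -q²/9 (x(q, c) = -(0 + q*q)/9 = -(0 + q²)/9 = -q²/9)
a = 113071 (a = -⅑*(-138)² - 1*(-115187) = -⅑*19044 + 115187 = -2116 + 115187 = 113071)
(-8736 + a) - m(-617) = (-8736 + 113071) - (-617)*(1 + 2*(-617)) = 104335 - (-617)*(1 - 1234) = 104335 - (-617)*(-1233) = 104335 - 1*760761 = 104335 - 760761 = -656426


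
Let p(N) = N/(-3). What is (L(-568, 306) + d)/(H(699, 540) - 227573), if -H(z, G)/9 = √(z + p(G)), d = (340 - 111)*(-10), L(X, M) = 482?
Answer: 205725992/25894714145 - 8136*√519/25894714145 ≈ 0.0079376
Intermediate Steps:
p(N) = -N/3 (p(N) = N*(-⅓) = -N/3)
d = -2290 (d = 229*(-10) = -2290)
H(z, G) = -9*√(z - G/3)
(L(-568, 306) + d)/(H(699, 540) - 227573) = (482 - 2290)/(-3*√(-3*540 + 9*699) - 227573) = -1808/(-3*√(-1620 + 6291) - 227573) = -1808/(-9*√519 - 227573) = -1808/(-227573 - 9*√519)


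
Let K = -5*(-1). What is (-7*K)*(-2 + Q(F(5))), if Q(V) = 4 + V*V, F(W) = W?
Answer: -945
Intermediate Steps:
Q(V) = 4 + V²
K = 5
(-7*K)*(-2 + Q(F(5))) = (-7*5)*(-2 + (4 + 5²)) = -35*(-2 + (4 + 25)) = -35*(-2 + 29) = -35*27 = -945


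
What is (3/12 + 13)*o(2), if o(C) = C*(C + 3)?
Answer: 265/2 ≈ 132.50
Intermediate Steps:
o(C) = C*(3 + C)
(3/12 + 13)*o(2) = (3/12 + 13)*(2*(3 + 2)) = (3*(1/12) + 13)*(2*5) = (¼ + 13)*10 = (53/4)*10 = 265/2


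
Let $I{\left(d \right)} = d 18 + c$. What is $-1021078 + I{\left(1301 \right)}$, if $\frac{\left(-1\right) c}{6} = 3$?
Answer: $-997678$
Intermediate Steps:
$c = -18$ ($c = \left(-6\right) 3 = -18$)
$I{\left(d \right)} = -18 + 18 d$ ($I{\left(d \right)} = d 18 - 18 = 18 d - 18 = -18 + 18 d$)
$-1021078 + I{\left(1301 \right)} = -1021078 + \left(-18 + 18 \cdot 1301\right) = -1021078 + \left(-18 + 23418\right) = -1021078 + 23400 = -997678$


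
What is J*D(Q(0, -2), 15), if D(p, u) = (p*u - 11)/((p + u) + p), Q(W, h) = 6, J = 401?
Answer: 31679/27 ≈ 1173.3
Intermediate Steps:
D(p, u) = (-11 + p*u)/(u + 2*p)
J*D(Q(0, -2), 15) = 401*((-11 + 6*15)/(15 + 2*6)) = 401*((-11 + 90)/(15 + 12)) = 401*(79/27) = 31679/27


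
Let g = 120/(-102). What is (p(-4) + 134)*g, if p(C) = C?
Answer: -2600/17 ≈ -152.94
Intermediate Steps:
g = -20/17 (g = 120*(-1/102) = -20/17 ≈ -1.1765)
(p(-4) + 134)*g = (-4 + 134)*(-20/17) = 130*(-20/17) = -2600/17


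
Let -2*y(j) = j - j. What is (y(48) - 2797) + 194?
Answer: -2603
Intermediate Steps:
y(j) = 0 (y(j) = -(j - j)/2 = -½*0 = 0)
(y(48) - 2797) + 194 = (0 - 2797) + 194 = -2797 + 194 = -2603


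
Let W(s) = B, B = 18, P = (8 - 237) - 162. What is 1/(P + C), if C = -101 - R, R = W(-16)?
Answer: -1/510 ≈ -0.0019608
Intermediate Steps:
P = -391 (P = -229 - 162 = -391)
W(s) = 18
R = 18
C = -119 (C = -101 - 1*18 = -101 - 18 = -119)
1/(P + C) = 1/(-391 - 119) = 1/(-510) = -1/510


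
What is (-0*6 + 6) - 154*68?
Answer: -10466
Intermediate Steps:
(-0*6 + 6) - 154*68 = (-5*0 + 6) - 10472 = (0 + 6) - 10472 = 6 - 10472 = -10466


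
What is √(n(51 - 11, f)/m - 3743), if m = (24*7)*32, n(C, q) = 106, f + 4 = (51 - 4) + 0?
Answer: I*√422567502/336 ≈ 61.18*I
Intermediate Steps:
f = 43 (f = -4 + ((51 - 4) + 0) = -4 + (47 + 0) = -4 + 47 = 43)
m = 5376 (m = 168*32 = 5376)
√(n(51 - 11, f)/m - 3743) = √(106/5376 - 3743) = √(106*(1/5376) - 3743) = √(53/2688 - 3743) = √(-10061131/2688) = I*√422567502/336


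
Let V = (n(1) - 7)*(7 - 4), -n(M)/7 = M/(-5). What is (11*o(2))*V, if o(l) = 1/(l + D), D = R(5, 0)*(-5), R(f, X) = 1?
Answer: 308/5 ≈ 61.600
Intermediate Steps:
D = -5 (D = 1*(-5) = -5)
n(M) = 7*M/5 (n(M) = -7*M/(-5) = -7*M*(-1)/5 = -(-7)*M/5 = 7*M/5)
V = -84/5 (V = ((7/5)*1 - 7)*(7 - 4) = (7/5 - 7)*3 = -28/5*3 = -84/5 ≈ -16.800)
o(l) = 1/(-5 + l) (o(l) = 1/(l - 5) = 1/(-5 + l))
(11*o(2))*V = (11/(-5 + 2))*(-84/5) = (11/(-3))*(-84/5) = (11*(-1/3))*(-84/5) = -11/3*(-84/5) = 308/5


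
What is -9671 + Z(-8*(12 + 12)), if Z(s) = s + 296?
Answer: -9567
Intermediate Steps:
Z(s) = 296 + s
-9671 + Z(-8*(12 + 12)) = -9671 + (296 - 8*(12 + 12)) = -9671 + (296 - 8*24) = -9671 + (296 - 192) = -9671 + 104 = -9567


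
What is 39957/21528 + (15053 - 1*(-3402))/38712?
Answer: 3375199/1446861 ≈ 2.3328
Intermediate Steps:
39957/21528 + (15053 - 1*(-3402))/38712 = 39957*(1/21528) + (15053 + 3402)*(1/38712) = 13319/7176 + 18455*(1/38712) = 13319/7176 + 18455/38712 = 3375199/1446861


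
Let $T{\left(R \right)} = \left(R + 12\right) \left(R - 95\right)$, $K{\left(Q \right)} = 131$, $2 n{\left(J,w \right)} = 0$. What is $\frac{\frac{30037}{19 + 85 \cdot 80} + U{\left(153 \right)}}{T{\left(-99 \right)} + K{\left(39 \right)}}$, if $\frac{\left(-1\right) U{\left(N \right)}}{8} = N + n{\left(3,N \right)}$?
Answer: $- \frac{8316419}{115984371} \approx -0.071703$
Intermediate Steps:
$n{\left(J,w \right)} = 0$ ($n{\left(J,w \right)} = \frac{1}{2} \cdot 0 = 0$)
$T{\left(R \right)} = \left(-95 + R\right) \left(12 + R\right)$ ($T{\left(R \right)} = \left(12 + R\right) \left(-95 + R\right) = \left(-95 + R\right) \left(12 + R\right)$)
$U{\left(N \right)} = - 8 N$ ($U{\left(N \right)} = - 8 \left(N + 0\right) = - 8 N$)
$\frac{\frac{30037}{19 + 85 \cdot 80} + U{\left(153 \right)}}{T{\left(-99 \right)} + K{\left(39 \right)}} = \frac{\frac{30037}{19 + 85 \cdot 80} - 1224}{\left(-1140 + \left(-99\right)^{2} - -8217\right) + 131} = \frac{\frac{30037}{19 + 6800} - 1224}{\left(-1140 + 9801 + 8217\right) + 131} = \frac{\frac{30037}{6819} - 1224}{16878 + 131} = \frac{30037 \cdot \frac{1}{6819} - 1224}{17009} = \left(\frac{30037}{6819} - 1224\right) \frac{1}{17009} = \left(- \frac{8316419}{6819}\right) \frac{1}{17009} = - \frac{8316419}{115984371}$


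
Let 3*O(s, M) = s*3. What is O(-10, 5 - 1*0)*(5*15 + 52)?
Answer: -1270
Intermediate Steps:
O(s, M) = s (O(s, M) = (s*3)/3 = (3*s)/3 = s)
O(-10, 5 - 1*0)*(5*15 + 52) = -10*(5*15 + 52) = -10*(75 + 52) = -10*127 = -1270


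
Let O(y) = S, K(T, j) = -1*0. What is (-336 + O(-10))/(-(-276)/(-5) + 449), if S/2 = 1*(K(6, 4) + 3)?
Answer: -150/179 ≈ -0.83799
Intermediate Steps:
K(T, j) = 0
S = 6 (S = 2*(1*(0 + 3)) = 2*(1*3) = 2*3 = 6)
O(y) = 6
(-336 + O(-10))/(-(-276)/(-5) + 449) = (-336 + 6)/(-(-276)/(-5) + 449) = -330/(-(-276)*(-1)/5 + 449) = -330/(-138*⅖ + 449) = -330/(-276/5 + 449) = -330/1969/5 = -330*5/1969 = -150/179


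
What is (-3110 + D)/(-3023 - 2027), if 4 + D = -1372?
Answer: 2243/2525 ≈ 0.88832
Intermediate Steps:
D = -1376 (D = -4 - 1372 = -1376)
(-3110 + D)/(-3023 - 2027) = (-3110 - 1376)/(-3023 - 2027) = -4486/(-5050) = -4486*(-1/5050) = 2243/2525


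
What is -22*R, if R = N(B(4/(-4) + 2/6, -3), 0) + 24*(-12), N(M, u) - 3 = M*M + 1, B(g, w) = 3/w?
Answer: 6226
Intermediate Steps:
N(M, u) = 4 + M² (N(M, u) = 3 + (M*M + 1) = 3 + (M² + 1) = 3 + (1 + M²) = 4 + M²)
R = -283 (R = (4 + (3/(-3))²) + 24*(-12) = (4 + (3*(-⅓))²) - 288 = (4 + (-1)²) - 288 = (4 + 1) - 288 = 5 - 288 = -283)
-22*R = -22*(-283) = -1*(-6226) = 6226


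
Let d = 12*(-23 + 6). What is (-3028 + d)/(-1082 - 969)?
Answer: 3232/2051 ≈ 1.5758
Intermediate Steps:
d = -204 (d = 12*(-17) = -204)
(-3028 + d)/(-1082 - 969) = (-3028 - 204)/(-1082 - 969) = -3232/(-2051) = -3232*(-1/2051) = 3232/2051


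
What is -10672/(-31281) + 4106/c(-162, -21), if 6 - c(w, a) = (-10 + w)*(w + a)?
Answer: 34568009/164068845 ≈ 0.21069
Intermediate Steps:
c(w, a) = 6 - (-10 + w)*(a + w) (c(w, a) = 6 - (-10 + w)*(w + a) = 6 - (-10 + w)*(a + w))
-10672/(-31281) + 4106/c(-162, -21) = -10672/(-31281) + 4106/(6 - 1*(-162)² + 10*(-21) + 10*(-162) - 1*(-21)*(-162)) = -10672*(-1/31281) + 4106/(6 - 1*26244 - 210 - 1620 - 3402) = 10672/31281 + 4106/(6 - 26244 - 210 - 1620 - 3402) = 10672/31281 + 4106/(-31470) = 10672/31281 + 4106*(-1/31470) = 10672/31281 - 2053/15735 = 34568009/164068845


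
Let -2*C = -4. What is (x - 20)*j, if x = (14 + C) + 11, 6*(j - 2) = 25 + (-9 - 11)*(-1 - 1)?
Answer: 539/6 ≈ 89.833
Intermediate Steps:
C = 2 (C = -½*(-4) = 2)
j = 77/6 (j = 2 + (25 + (-9 - 11)*(-1 - 1))/6 = 2 + (25 - 20*(-2))/6 = 2 + (25 + 40)/6 = 2 + (⅙)*65 = 2 + 65/6 = 77/6 ≈ 12.833)
x = 27 (x = (14 + 2) + 11 = 16 + 11 = 27)
(x - 20)*j = (27 - 20)*(77/6) = 7*(77/6) = 539/6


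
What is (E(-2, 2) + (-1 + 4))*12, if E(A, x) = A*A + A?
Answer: 60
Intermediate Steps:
E(A, x) = A + A² (E(A, x) = A² + A = A + A²)
(E(-2, 2) + (-1 + 4))*12 = (-2*(1 - 2) + (-1 + 4))*12 = (-2*(-1) + 3)*12 = (2 + 3)*12 = 5*12 = 60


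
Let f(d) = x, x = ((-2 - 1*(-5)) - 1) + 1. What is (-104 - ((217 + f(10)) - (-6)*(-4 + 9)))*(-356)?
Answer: 126024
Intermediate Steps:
x = 3 (x = ((-2 + 5) - 1) + 1 = (3 - 1) + 1 = 2 + 1 = 3)
f(d) = 3
(-104 - ((217 + f(10)) - (-6)*(-4 + 9)))*(-356) = (-104 - ((217 + 3) - (-6)*(-4 + 9)))*(-356) = (-104 - (220 - (-6)*5))*(-356) = (-104 - (220 - 1*(-30)))*(-356) = (-104 - (220 + 30))*(-356) = (-104 - 1*250)*(-356) = (-104 - 250)*(-356) = -354*(-356) = 126024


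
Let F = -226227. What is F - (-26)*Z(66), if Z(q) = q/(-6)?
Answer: -226513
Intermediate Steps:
Z(q) = -q/6 (Z(q) = q*(-⅙) = -q/6)
F - (-26)*Z(66) = -226227 - (-26)*(-⅙*66) = -226227 - (-26)*(-11) = -226227 - 1*286 = -226227 - 286 = -226513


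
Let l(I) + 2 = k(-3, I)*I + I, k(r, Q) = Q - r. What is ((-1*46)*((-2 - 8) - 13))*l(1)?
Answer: 3174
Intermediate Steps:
l(I) = -2 + I + I*(3 + I) (l(I) = -2 + ((I - 1*(-3))*I + I) = -2 + ((I + 3)*I + I) = -2 + ((3 + I)*I + I) = -2 + (I*(3 + I) + I) = -2 + (I + I*(3 + I)) = -2 + I + I*(3 + I))
((-1*46)*((-2 - 8) - 13))*l(1) = ((-1*46)*((-2 - 8) - 13))*(-2 + 1 + 1*(3 + 1)) = (-46*(-10 - 13))*(-2 + 1 + 1*4) = (-46*(-23))*(-2 + 1 + 4) = 1058*3 = 3174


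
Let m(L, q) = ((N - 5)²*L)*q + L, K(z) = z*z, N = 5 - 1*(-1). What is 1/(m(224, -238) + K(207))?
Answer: -1/10239 ≈ -9.7666e-5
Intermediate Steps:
N = 6 (N = 5 + 1 = 6)
K(z) = z²
m(L, q) = L + L*q (m(L, q) = ((6 - 5)²*L)*q + L = (1²*L)*q + L = (1*L)*q + L = L*q + L = L + L*q)
1/(m(224, -238) + K(207)) = 1/(224*(1 - 238) + 207²) = 1/(224*(-237) + 42849) = 1/(-53088 + 42849) = 1/(-10239) = -1/10239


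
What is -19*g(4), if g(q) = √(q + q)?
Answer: -38*√2 ≈ -53.740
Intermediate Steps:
g(q) = √2*√q (g(q) = √(2*q) = √2*√q)
-19*g(4) = -19*√2*√4 = -19*√2*2 = -38*√2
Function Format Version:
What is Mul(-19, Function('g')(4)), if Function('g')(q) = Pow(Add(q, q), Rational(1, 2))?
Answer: Mul(-38, Pow(2, Rational(1, 2))) ≈ -53.740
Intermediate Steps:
Function('g')(q) = Mul(Pow(2, Rational(1, 2)), Pow(q, Rational(1, 2))) (Function('g')(q) = Pow(Mul(2, q), Rational(1, 2)) = Mul(Pow(2, Rational(1, 2)), Pow(q, Rational(1, 2))))
Mul(-19, Function('g')(4)) = Mul(-19, Mul(Pow(2, Rational(1, 2)), Pow(4, Rational(1, 2)))) = Mul(-19, Mul(Pow(2, Rational(1, 2)), 2)) = Mul(-19, Mul(2, Pow(2, Rational(1, 2)))) = Mul(-38, Pow(2, Rational(1, 2)))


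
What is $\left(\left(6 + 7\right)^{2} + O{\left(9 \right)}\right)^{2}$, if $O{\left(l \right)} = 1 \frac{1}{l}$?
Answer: $\frac{2316484}{81} \approx 28599.0$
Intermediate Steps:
$O{\left(l \right)} = \frac{1}{l}$
$\left(\left(6 + 7\right)^{2} + O{\left(9 \right)}\right)^{2} = \left(\left(6 + 7\right)^{2} + \frac{1}{9}\right)^{2} = \left(13^{2} + \frac{1}{9}\right)^{2} = \left(169 + \frac{1}{9}\right)^{2} = \left(\frac{1522}{9}\right)^{2} = \frac{2316484}{81}$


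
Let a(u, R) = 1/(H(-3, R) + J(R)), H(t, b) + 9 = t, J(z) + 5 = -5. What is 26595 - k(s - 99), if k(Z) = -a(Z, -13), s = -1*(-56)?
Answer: 585089/22 ≈ 26595.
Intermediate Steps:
s = 56
J(z) = -10 (J(z) = -5 - 5 = -10)
H(t, b) = -9 + t
a(u, R) = -1/22 (a(u, R) = 1/((-9 - 3) - 10) = 1/(-12 - 10) = 1/(-22) = -1/22)
k(Z) = 1/22 (k(Z) = -1*(-1/22) = 1/22)
26595 - k(s - 99) = 26595 - 1*1/22 = 26595 - 1/22 = 585089/22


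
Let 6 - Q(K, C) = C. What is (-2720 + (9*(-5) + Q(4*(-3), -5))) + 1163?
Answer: -1591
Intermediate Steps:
Q(K, C) = 6 - C
(-2720 + (9*(-5) + Q(4*(-3), -5))) + 1163 = (-2720 + (9*(-5) + (6 - 1*(-5)))) + 1163 = (-2720 + (-45 + (6 + 5))) + 1163 = (-2720 + (-45 + 11)) + 1163 = (-2720 - 34) + 1163 = -2754 + 1163 = -1591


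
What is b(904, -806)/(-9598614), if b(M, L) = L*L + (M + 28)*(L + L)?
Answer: 426374/4799307 ≈ 0.088841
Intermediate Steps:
b(M, L) = L² + 2*L*(28 + M) (b(M, L) = L² + (28 + M)*(2*L) = L² + 2*L*(28 + M))
b(904, -806)/(-9598614) = -806*(56 - 806 + 2*904)/(-9598614) = -806*(56 - 806 + 1808)*(-1/9598614) = -806*1058*(-1/9598614) = -852748*(-1/9598614) = 426374/4799307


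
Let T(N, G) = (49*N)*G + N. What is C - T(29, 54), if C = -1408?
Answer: -78171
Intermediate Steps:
T(N, G) = N + 49*G*N (T(N, G) = 49*G*N + N = N + 49*G*N)
C - T(29, 54) = -1408 - 29*(1 + 49*54) = -1408 - 29*(1 + 2646) = -1408 - 29*2647 = -1408 - 1*76763 = -1408 - 76763 = -78171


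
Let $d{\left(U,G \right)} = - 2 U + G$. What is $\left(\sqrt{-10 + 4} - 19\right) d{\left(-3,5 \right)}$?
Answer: $-209 + 11 i \sqrt{6} \approx -209.0 + 26.944 i$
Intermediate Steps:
$d{\left(U,G \right)} = G - 2 U$
$\left(\sqrt{-10 + 4} - 19\right) d{\left(-3,5 \right)} = \left(\sqrt{-10 + 4} - 19\right) \left(5 - -6\right) = \left(\sqrt{-6} - 19\right) \left(5 + 6\right) = \left(i \sqrt{6} - 19\right) 11 = \left(-19 + i \sqrt{6}\right) 11 = -209 + 11 i \sqrt{6}$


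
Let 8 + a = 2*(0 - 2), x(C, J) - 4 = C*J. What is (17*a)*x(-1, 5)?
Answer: 204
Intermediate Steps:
x(C, J) = 4 + C*J
a = -12 (a = -8 + 2*(0 - 2) = -8 + 2*(-2) = -8 - 4 = -12)
(17*a)*x(-1, 5) = (17*(-12))*(4 - 1*5) = -204*(4 - 5) = -204*(-1) = 204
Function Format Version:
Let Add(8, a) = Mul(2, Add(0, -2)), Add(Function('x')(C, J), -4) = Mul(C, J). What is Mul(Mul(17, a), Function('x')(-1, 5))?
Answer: 204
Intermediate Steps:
Function('x')(C, J) = Add(4, Mul(C, J))
a = -12 (a = Add(-8, Mul(2, Add(0, -2))) = Add(-8, Mul(2, -2)) = Add(-8, -4) = -12)
Mul(Mul(17, a), Function('x')(-1, 5)) = Mul(Mul(17, -12), Add(4, Mul(-1, 5))) = Mul(-204, Add(4, -5)) = Mul(-204, -1) = 204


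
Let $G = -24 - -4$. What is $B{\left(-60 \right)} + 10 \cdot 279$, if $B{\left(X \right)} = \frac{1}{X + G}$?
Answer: $\frac{223199}{80} \approx 2790.0$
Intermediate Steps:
$G = -20$ ($G = -24 + 4 = -20$)
$B{\left(X \right)} = \frac{1}{-20 + X}$ ($B{\left(X \right)} = \frac{1}{X - 20} = \frac{1}{-20 + X}$)
$B{\left(-60 \right)} + 10 \cdot 279 = \frac{1}{-20 - 60} + 10 \cdot 279 = \frac{1}{-80} + 2790 = - \frac{1}{80} + 2790 = \frac{223199}{80}$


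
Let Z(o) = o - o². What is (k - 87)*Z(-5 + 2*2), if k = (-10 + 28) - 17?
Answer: 172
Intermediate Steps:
k = 1 (k = 18 - 17 = 1)
(k - 87)*Z(-5 + 2*2) = (1 - 87)*((-5 + 2*2)*(1 - (-5 + 2*2))) = -86*(-5 + 4)*(1 - (-5 + 4)) = -(-86)*(1 - 1*(-1)) = -(-86)*(1 + 1) = -(-86)*2 = -86*(-2) = 172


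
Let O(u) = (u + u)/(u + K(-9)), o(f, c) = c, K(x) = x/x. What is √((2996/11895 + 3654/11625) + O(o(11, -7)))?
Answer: 7*√201151503735/1843725 ≈ 1.7028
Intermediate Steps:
K(x) = 1
O(u) = 2*u/(1 + u) (O(u) = (u + u)/(u + 1) = (2*u)/(1 + u) = 2*u/(1 + u))
√((2996/11895 + 3654/11625) + O(o(11, -7))) = √((2996/11895 + 3654/11625) + 2*(-7)/(1 - 7)) = √((2996*(1/11895) + 3654*(1/11625)) + 2*(-7)/(-6)) = √((2996/11895 + 1218/3875) + 2*(-7)*(-⅙)) = √(5219522/9218625 + 7/3) = √(26729647/9218625) = 7*√201151503735/1843725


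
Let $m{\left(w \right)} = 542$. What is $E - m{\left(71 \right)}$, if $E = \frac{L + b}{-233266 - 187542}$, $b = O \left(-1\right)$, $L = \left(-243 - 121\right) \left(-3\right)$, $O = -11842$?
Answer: $- \frac{114045435}{210404} \approx -542.03$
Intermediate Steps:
$L = 1092$ ($L = \left(-364\right) \left(-3\right) = 1092$)
$b = 11842$ ($b = \left(-11842\right) \left(-1\right) = 11842$)
$E = - \frac{6467}{210404}$ ($E = \frac{1092 + 11842}{-233266 - 187542} = \frac{12934}{-420808} = 12934 \left(- \frac{1}{420808}\right) = - \frac{6467}{210404} \approx -0.030736$)
$E - m{\left(71 \right)} = - \frac{6467}{210404} - 542 = - \frac{114045435}{210404}$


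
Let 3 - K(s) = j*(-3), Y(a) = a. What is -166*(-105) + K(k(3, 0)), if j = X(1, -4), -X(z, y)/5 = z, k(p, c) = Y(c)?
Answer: 17418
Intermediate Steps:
k(p, c) = c
X(z, y) = -5*z
j = -5 (j = -5*1 = -5)
K(s) = -12 (K(s) = 3 - (-5)*(-3) = 3 - 1*15 = 3 - 15 = -12)
-166*(-105) + K(k(3, 0)) = -166*(-105) - 12 = 17430 - 12 = 17418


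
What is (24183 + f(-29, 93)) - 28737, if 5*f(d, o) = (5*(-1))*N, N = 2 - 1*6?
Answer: -4550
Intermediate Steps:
N = -4 (N = 2 - 6 = -4)
f(d, o) = 4 (f(d, o) = ((5*(-1))*(-4))/5 = (-5*(-4))/5 = (⅕)*20 = 4)
(24183 + f(-29, 93)) - 28737 = (24183 + 4) - 28737 = 24187 - 28737 = -4550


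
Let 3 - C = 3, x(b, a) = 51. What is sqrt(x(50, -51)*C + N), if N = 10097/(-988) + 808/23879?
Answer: I*sqrt(1417363496981367)/11796226 ≈ 3.1915*I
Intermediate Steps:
C = 0 (C = 3 - 1*3 = 3 - 3 = 0)
N = -240307959/23592452 (N = 10097*(-1/988) + 808*(1/23879) = -10097/988 + 808/23879 = -240307959/23592452 ≈ -10.186)
sqrt(x(50, -51)*C + N) = sqrt(51*0 - 240307959/23592452) = sqrt(0 - 240307959/23592452) = sqrt(-240307959/23592452) = I*sqrt(1417363496981367)/11796226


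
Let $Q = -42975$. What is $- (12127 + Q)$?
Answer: $30848$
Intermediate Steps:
$- (12127 + Q) = - (12127 - 42975) = \left(-1\right) \left(-30848\right) = 30848$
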